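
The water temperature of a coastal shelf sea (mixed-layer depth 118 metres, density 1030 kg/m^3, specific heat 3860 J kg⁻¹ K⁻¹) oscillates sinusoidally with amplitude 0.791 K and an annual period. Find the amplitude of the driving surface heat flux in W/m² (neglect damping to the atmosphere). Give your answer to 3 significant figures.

73.9

Areal heat capacity C = ρ c_p D = 1030 × 3860 × 118 = 4.69×10^8 J m⁻² K⁻¹.
ω = 2π / 3.15×10^7 s = 1.99×10^-7 s⁻¹.
Cω = 4.69×10^8 × 1.99×10^-7 = 93.5 W/(m²·K).
F₀ = A × Cω = 0.791 × 93.5 = 73.9 W/m².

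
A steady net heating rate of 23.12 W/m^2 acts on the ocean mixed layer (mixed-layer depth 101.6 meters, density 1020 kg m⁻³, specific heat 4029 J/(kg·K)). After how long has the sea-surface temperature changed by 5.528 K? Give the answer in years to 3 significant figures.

3.16 years

Areal heat capacity C = ρ c_p D = 1020 × 4029 × 101.6 = 4.18×10^8 J/(m^2 K).
Time required: Δt = C ΔT / F = 4.18×10^8 × 5.528 / 23.12 = 9.98×10^7 s.
In years: 9.98×10^7 s / (3.156×10^7 s/year) = 3.16 years.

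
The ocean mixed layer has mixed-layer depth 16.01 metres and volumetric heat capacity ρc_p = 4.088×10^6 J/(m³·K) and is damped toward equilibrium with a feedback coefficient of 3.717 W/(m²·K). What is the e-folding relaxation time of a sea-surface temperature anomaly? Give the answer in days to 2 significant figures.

Areal heat capacity C = ρc_p × D = 4.088×10^6 × 16.01 = 6.54×10^7 J m⁻² K⁻¹.
Relaxation time τ = C / λ = 6.54×10^7 / 3.717 = 1.76×10^7 s.
In days: 1.76×10^7 s / (86400 s/day) = 204 days.

200 days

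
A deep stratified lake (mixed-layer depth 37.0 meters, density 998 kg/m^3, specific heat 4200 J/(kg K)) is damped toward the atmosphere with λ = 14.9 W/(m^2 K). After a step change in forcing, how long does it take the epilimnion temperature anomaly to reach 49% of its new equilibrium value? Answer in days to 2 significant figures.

81 days

Areal heat capacity C = ρ c_p D = 998 × 4200 × 37.0 = 1.55×10^8 J/(m²·K).
τ = C / λ = 1.55×10^8 / 14.9 = 1.04×10^7 s.
Fraction reached: 1 − e^(−t/τ) = 0.49 ⇒ t = −τ ln(1 − 0.49) = τ × 0.673.
t = 7.01×10^6 s = 81.1 days.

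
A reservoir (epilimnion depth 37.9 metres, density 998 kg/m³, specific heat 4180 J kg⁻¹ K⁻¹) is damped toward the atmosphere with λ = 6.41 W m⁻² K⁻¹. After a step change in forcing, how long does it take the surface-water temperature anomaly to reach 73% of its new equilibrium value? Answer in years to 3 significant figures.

1.02 years

Areal heat capacity C = ρ c_p D = 998 × 4180 × 37.9 = 1.58×10^8 J/(m^2 K).
τ = C / λ = 1.58×10^8 / 6.41 = 2.47×10^7 s.
Fraction reached: 1 − e^(−t/τ) = 0.73 ⇒ t = −τ ln(1 − 0.73) = τ × 1.31.
t = 3.23×10^7 s = 1.02 years.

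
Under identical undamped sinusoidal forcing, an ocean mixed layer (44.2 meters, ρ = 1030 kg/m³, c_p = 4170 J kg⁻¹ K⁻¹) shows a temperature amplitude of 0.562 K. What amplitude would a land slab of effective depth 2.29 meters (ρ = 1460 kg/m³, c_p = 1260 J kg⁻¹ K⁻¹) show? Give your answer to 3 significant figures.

C_ocean = 1.90×10^8 J/(m²·K); C_land = 4.21×10^6 J/(m²·K).
A ∝ 1/C ⇒ A_land = A_ocean × C_ocean/C_land = 0.562 × 45.1 = 25.3 K.

25.3 K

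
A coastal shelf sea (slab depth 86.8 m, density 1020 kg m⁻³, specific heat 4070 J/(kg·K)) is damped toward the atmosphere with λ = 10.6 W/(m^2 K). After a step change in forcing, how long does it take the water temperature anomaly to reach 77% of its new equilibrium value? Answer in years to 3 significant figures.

1.58 years

Areal heat capacity C = ρ c_p D = 1020 × 4070 × 86.8 = 3.60×10^8 J/(m²·K).
τ = C / λ = 3.60×10^8 / 10.6 = 3.40×10^7 s.
Fraction reached: 1 − e^(−t/τ) = 0.77 ⇒ t = −τ ln(1 − 0.77) = τ × 1.47.
t = 5.00×10^7 s = 1.58 years.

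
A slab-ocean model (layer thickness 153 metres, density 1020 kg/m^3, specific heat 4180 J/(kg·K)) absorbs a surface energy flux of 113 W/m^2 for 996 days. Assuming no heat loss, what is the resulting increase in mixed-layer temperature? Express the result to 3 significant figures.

Areal heat capacity C = ρ c_p D = 1020 × 4180 × 153 = 6.52×10^8 J m⁻² K⁻¹.
Net heat input Q = F Δt = 113 × (996 days × 86400 s/day) = 9.72×10^9 J/m².
ΔT = Q / C = 9.72×10^9 / 6.52×10^8 = 14.9 K.

14.9 K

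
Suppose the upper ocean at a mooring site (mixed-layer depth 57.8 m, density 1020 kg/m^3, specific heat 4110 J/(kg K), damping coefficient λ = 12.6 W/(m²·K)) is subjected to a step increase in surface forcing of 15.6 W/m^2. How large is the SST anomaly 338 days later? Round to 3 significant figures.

Areal heat capacity C = ρ c_p D = 1020 × 4110 × 57.8 = 2.42×10^8 J m⁻² K⁻¹.
τ = C / λ = 2.42×10^8 / 12.6 = 1.92×10^7 s.
Equilibrium anomaly ΔT_eq = F / λ = 15.6 / 12.6 = 1.24 K.
t = 338 days = 2.92×10^7 s, so t/τ = 1.52.
ΔT(t) = ΔT_eq (1 − e^(−t/τ)) = 1.24 × (1 − e^−1.52) = 0.967 K.

0.967 K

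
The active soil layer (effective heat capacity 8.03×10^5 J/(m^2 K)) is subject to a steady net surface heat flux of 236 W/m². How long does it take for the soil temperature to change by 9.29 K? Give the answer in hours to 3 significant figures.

Areal heat capacity C = 8.03×10^5 J/(m^2 K) (given).
Time required: Δt = C ΔT / F = 8.03×10^5 × 9.29 / 236 = 31600 s.
In hours: 31600 s / (3600 s/hour) = 8.78 hours.

8.78 hours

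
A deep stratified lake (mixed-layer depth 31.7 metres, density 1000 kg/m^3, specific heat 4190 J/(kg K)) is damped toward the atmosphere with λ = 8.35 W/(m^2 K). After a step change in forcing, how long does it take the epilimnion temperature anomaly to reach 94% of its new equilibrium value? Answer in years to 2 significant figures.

Areal heat capacity C = ρ c_p D = 1000 × 4190 × 31.7 = 1.33×10^8 J/(m^2 K).
τ = C / λ = 1.33×10^8 / 8.35 = 1.59×10^7 s.
Fraction reached: 1 − e^(−t/τ) = 0.94 ⇒ t = −τ ln(1 − 0.94) = τ × 2.81.
t = 4.48×10^7 s = 1.42 years.

1.4 years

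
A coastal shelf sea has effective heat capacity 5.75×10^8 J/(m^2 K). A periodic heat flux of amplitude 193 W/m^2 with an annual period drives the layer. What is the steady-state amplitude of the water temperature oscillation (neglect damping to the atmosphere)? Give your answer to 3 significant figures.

1.68 K

Areal heat capacity C = 5.75×10^8 J/(m^2 K) (given).
Angular frequency ω = 2π / T = 2π / 3.15×10^7 s = 1.99×10^-7 s⁻¹.
Cω = 5.75×10^8 × 1.99×10^-7 = 115 W/(m²·K).
Amplitude A = F₀ / (Cω) = 193 / 115 = 1.68 K.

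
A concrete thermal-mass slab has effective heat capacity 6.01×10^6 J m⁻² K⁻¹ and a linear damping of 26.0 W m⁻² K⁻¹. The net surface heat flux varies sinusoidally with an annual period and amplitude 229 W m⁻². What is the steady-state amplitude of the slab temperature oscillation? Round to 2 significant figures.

Areal heat capacity C = 6.01×10^6 J m⁻² K⁻¹ (given).
Angular frequency ω = 2π / T = 2π / 3.15×10^7 s = 1.99×10^-7 s⁻¹.
√((Cω)² + λ²) = √((1.20)² + 26.0²) = 26.0 W/(m²·K).
Amplitude A = F₀ / √((Cω)²+λ²) = 229 / 26.0 = 8.80 K.

8.8 K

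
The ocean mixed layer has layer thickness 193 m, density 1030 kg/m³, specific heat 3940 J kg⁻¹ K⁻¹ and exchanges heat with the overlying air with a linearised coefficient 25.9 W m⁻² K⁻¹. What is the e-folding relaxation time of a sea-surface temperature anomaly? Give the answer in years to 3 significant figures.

0.958 years

Areal heat capacity C = ρ c_p D = 1030 × 3940 × 193 = 7.83×10^8 J m⁻² K⁻¹.
Relaxation time τ = C / λ = 7.83×10^8 / 25.9 = 3.02×10^7 s.
In years: 3.02×10^7 s / (3.156×10^7 s/year) = 0.958 years.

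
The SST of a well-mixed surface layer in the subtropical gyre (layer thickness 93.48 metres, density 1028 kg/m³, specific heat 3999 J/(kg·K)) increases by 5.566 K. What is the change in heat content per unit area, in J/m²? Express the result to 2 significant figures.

2.1×10^9

Areal heat capacity C = ρ c_p D = 1028 × 3999 × 93.48 = 3.84×10^8 J/(m²·K).
ΔQ = C ΔT = 3.84×10^8 × 5.566 = 2.14×10^9 J/m².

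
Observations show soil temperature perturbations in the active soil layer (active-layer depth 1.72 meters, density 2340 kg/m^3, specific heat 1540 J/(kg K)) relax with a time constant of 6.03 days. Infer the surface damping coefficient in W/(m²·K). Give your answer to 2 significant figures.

Areal heat capacity C = ρ c_p D = 2340 × 1540 × 1.72 = 6.20×10^6 J/(m^2 K).
τ = 6.03 days = 5.21×10^5 s.
λ = C / τ = 6.20×10^6 / 5.21×10^5 = 11.9 W/(m²·K).

12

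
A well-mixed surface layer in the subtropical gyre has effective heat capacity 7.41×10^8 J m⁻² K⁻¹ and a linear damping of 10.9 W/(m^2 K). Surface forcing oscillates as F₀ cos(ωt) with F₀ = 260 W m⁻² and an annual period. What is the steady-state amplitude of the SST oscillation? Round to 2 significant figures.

Areal heat capacity C = 7.41×10^8 J m⁻² K⁻¹ (given).
Angular frequency ω = 2π / T = 2π / 3.15×10^7 s = 1.99×10^-7 s⁻¹.
√((Cω)² + λ²) = √((148)² + 10.9²) = 148 W/(m²·K).
Amplitude A = F₀ / √((Cω)²+λ²) = 260 / 148 = 1.76 K.

1.8 K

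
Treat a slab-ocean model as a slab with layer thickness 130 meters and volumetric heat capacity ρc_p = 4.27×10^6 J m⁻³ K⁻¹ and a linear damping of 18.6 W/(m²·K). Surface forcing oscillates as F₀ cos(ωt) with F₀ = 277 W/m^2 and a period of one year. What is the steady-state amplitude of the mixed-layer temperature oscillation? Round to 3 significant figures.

2.47 K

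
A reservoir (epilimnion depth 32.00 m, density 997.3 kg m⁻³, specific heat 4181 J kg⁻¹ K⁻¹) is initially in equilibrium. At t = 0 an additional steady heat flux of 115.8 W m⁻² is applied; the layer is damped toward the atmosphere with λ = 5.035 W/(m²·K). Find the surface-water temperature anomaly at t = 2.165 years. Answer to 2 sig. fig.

Areal heat capacity C = ρ c_p D = 997.3 × 4181 × 32.00 = 1.33×10^8 J/(m^2 K).
τ = C / λ = 1.33×10^8 / 5.035 = 2.65×10^7 s.
Equilibrium anomaly ΔT_eq = F / λ = 115.8 / 5.035 = 23.0 K.
t = 2.165 years = 6.83×10^7 s, so t/τ = 2.58.
ΔT(t) = ΔT_eq (1 − e^(−t/τ)) = 23.0 × (1 − e^−2.58) = 21.3 K.

21 K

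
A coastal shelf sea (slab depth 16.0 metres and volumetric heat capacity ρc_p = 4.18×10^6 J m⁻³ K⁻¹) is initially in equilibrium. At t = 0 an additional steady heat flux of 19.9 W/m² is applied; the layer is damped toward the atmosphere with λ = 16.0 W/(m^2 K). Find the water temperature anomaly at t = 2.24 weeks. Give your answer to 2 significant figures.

0.34 K

Areal heat capacity C = ρc_p × D = 4.18×10^6 × 16.0 = 6.69×10^7 J/(m²·K).
τ = C / λ = 6.69×10^7 / 16.0 = 4.18×10^6 s.
Equilibrium anomaly ΔT_eq = F / λ = 19.9 / 16.0 = 1.24 K.
t = 2.24 weeks = 1.35×10^6 s, so t/τ = 0.324.
ΔT(t) = ΔT_eq (1 − e^(−t/τ)) = 1.24 × (1 − e^−0.324) = 0.344 K.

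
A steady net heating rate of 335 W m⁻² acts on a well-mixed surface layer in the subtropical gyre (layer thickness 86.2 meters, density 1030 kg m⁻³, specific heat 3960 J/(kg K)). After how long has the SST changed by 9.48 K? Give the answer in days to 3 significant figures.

Areal heat capacity C = ρ c_p D = 1030 × 3960 × 86.2 = 3.52×10^8 J/(m^2 K).
Time required: Δt = C ΔT / F = 3.52×10^8 × 9.48 / 335 = 9.95×10^6 s.
In days: 9.95×10^6 s / (86400 s/day) = 115 days.

115 days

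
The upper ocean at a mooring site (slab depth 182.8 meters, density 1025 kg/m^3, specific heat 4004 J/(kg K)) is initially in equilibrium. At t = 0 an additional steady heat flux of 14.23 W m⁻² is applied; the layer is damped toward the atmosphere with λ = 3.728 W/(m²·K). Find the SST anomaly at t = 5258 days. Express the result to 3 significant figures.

Areal heat capacity C = ρ c_p D = 1025 × 4004 × 182.8 = 7.50×10^8 J m⁻² K⁻¹.
τ = C / λ = 7.50×10^8 / 3.728 = 2.01×10^8 s.
Equilibrium anomaly ΔT_eq = F / λ = 14.23 / 3.728 = 3.82 K.
t = 5258 days = 4.54×10^8 s, so t/τ = 2.26.
ΔT(t) = ΔT_eq (1 − e^(−t/τ)) = 3.82 × (1 − e^−2.26) = 3.42 K.

3.42 K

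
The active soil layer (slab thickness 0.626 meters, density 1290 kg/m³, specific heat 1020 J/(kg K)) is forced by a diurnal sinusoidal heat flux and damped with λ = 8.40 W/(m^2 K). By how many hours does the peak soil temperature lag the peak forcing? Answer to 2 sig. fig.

Areal heat capacity C = ρ c_p D = 1290 × 1020 × 0.626 = 8.24×10^5 J/(m^2 K).
ω = 2π / 86400 s = 7.27×10^-5 s⁻¹.
Phase lag φ = arctan(Cω/λ) = arctan(59.9/8.40) = 1.43 rad.
Time lag = φ / ω = 1.43 / 7.27×10^-5 = 19700 s = 5.47 hours.

5.5 hours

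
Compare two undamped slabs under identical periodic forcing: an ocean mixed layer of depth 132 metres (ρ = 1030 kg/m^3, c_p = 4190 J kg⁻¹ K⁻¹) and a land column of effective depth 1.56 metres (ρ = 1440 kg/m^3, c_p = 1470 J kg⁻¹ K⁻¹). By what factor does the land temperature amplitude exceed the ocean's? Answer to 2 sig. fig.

C_ocean = 1030 × 4190 × 132 = 5.70×10^8 J/(m²·K).
C_land = 1440 × 1470 × 1.56 = 3.30×10^6 J/(m²·K).
Undamped amplitude ∝ 1/C, so A_land/A_ocean = C_ocean/C_land = 173.

170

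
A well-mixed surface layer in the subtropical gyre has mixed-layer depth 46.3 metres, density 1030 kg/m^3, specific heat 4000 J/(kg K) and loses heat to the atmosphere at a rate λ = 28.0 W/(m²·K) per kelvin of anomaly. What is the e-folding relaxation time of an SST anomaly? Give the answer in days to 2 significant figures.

Areal heat capacity C = ρ c_p D = 1030 × 4000 × 46.3 = 1.91×10^8 J/(m²·K).
Relaxation time τ = C / λ = 1.91×10^8 / 28.0 = 6.81×10^6 s.
In days: 6.81×10^6 s / (86400 s/day) = 78.9 days.

79 days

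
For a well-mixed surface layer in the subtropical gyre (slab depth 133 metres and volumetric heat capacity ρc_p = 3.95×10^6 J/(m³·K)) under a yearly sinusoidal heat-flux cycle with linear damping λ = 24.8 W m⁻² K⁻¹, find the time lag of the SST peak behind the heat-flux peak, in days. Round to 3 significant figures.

Areal heat capacity C = ρc_p × D = 3.95×10^6 × 133 = 5.25×10^8 J/(m^2 K).
ω = 2π / 3.15×10^7 s = 1.99×10^-7 s⁻¹.
Phase lag φ = arctan(Cω/λ) = arctan(105/24.8) = 1.34 rad.
Time lag = φ / ω = 1.34 / 1.99×10^-7 = 6.72×10^6 s = 77.7 days.

77.7 days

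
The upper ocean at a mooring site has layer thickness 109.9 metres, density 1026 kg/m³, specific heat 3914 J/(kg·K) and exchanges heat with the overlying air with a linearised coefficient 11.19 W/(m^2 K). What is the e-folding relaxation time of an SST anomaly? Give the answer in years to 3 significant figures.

1.25 years

Areal heat capacity C = ρ c_p D = 1026 × 3914 × 109.9 = 4.41×10^8 J/(m^2 K).
Relaxation time τ = C / λ = 4.41×10^8 / 11.19 = 3.94×10^7 s.
In years: 3.94×10^7 s / (3.156×10^7 s/year) = 1.25 years.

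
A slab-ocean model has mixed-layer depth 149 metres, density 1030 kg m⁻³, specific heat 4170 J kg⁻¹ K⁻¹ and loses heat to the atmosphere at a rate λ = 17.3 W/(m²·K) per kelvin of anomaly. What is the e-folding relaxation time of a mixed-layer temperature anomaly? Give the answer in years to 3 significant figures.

1.17 years

Areal heat capacity C = ρ c_p D = 1030 × 4170 × 149 = 6.40×10^8 J/(m^2 K).
Relaxation time τ = C / λ = 6.40×10^8 / 17.3 = 3.70×10^7 s.
In years: 3.70×10^7 s / (3.156×10^7 s/year) = 1.17 years.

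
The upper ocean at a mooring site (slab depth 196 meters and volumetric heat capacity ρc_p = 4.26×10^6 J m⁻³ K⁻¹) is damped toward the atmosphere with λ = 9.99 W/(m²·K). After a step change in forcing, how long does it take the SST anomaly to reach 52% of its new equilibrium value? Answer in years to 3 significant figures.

Areal heat capacity C = ρc_p × D = 4.26×10^6 × 196 = 8.35×10^8 J/(m^2 K).
τ = C / λ = 8.35×10^8 / 9.99 = 8.36×10^7 s.
Fraction reached: 1 − e^(−t/τ) = 0.52 ⇒ t = −τ ln(1 − 0.52) = τ × 0.734.
t = 6.13×10^7 s = 1.94 years.

1.94 years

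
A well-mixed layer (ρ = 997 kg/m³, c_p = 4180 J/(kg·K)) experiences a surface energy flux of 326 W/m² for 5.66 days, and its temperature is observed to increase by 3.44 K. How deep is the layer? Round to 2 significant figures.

11 m

Heat input Q = F Δt = 326 × 4.89×10^5 s = 1.59×10^8 J/m².
Required areal heat capacity C = Q / ΔT = 4.63×10^7 J/(m²·K).
Depth D = C / (ρ c_p) = 4.63×10^7 / (997 × 4180) = 11.1 m.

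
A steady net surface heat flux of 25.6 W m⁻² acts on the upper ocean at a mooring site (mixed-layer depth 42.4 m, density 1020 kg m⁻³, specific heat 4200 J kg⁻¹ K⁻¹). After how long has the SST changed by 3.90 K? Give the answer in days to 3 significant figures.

Areal heat capacity C = ρ c_p D = 1020 × 4200 × 42.4 = 1.82×10^8 J/(m²·K).
Time required: Δt = C ΔT / F = 1.82×10^8 × 3.90 / 25.6 = 2.77×10^7 s.
In days: 2.77×10^7 s / (86400 s/day) = 320 days.

320 days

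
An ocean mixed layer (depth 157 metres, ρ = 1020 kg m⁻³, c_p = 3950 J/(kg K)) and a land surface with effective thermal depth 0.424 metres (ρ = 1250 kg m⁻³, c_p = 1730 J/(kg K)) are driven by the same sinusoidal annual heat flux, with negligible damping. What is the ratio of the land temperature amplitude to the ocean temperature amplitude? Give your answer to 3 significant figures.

690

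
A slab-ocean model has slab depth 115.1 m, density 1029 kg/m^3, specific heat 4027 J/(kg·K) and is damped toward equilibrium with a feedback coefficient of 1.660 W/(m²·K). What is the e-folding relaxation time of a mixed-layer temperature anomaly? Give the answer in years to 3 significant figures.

Areal heat capacity C = ρ c_p D = 1029 × 4027 × 115.1 = 4.77×10^8 J m⁻² K⁻¹.
Relaxation time τ = C / λ = 4.77×10^8 / 1.660 = 2.87×10^8 s.
In years: 2.87×10^8 s / (3.156×10^7 s/year) = 9.10 years.

9.10 years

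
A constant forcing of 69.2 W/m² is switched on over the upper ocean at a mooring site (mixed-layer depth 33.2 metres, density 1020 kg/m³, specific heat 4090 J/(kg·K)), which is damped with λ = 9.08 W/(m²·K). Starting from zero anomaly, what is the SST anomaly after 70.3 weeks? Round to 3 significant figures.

Areal heat capacity C = ρ c_p D = 1020 × 4090 × 33.2 = 1.39×10^8 J m⁻² K⁻¹.
τ = C / λ = 1.39×10^8 / 9.08 = 1.53×10^7 s.
Equilibrium anomaly ΔT_eq = F / λ = 69.2 / 9.08 = 7.62 K.
t = 70.3 weeks = 4.25×10^7 s, so t/τ = 2.79.
ΔT(t) = ΔT_eq (1 − e^(−t/τ)) = 7.62 × (1 − e^−2.79) = 7.15 K.

7.15 K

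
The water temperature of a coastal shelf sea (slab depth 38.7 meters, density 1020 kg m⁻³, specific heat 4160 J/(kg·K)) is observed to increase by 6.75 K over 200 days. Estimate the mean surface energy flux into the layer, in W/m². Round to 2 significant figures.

64

Areal heat capacity C = ρ c_p D = 1020 × 4160 × 38.7 = 1.64×10^8 J m⁻² K⁻¹.
Required heat per unit area: Q = C ΔT = 1.64×10^8 × 6.75 = 1.11×10^9 J/m².
Flux F = Q / Δt = 1.11×10^9 / 1.73×10^7 s = 64.1 W/m².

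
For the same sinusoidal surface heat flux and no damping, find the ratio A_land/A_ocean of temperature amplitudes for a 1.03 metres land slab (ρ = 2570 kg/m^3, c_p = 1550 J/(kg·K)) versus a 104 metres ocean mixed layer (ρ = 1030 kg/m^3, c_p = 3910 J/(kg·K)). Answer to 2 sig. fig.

C_ocean = 1030 × 3910 × 104 = 4.19×10^8 J/(m²·K).
C_land = 2570 × 1550 × 1.03 = 4.10×10^6 J/(m²·K).
Undamped amplitude ∝ 1/C, so A_land/A_ocean = C_ocean/C_land = 102.

100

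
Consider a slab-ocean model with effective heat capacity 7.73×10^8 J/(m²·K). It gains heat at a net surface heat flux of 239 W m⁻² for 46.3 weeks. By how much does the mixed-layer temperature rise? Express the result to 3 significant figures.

Areal heat capacity C = 7.73×10^8 J/(m²·K) (given).
Net heat input Q = F Δt = 239 × (46.3 weeks × 6.048×10^5 s/week) = 6.69×10^9 J/m².
ΔT = Q / C = 6.69×10^9 / 7.73×10^8 = 8.66 K.

8.66 K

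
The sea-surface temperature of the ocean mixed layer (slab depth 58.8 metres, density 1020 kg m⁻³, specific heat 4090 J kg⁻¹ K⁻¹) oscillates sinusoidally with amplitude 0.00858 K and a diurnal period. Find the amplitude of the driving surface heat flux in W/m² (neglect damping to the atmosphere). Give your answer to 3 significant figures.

153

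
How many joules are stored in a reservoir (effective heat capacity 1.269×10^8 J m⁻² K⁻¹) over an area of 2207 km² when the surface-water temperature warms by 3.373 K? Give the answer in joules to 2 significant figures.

Areal heat capacity C = 1.269×10^8 J m⁻² K⁻¹ (given).
Heat per unit area: q = C ΔT = 1.27×10^8 × 3.373 = 4.28×10^8 J/m².
Total heat: Q = q × A = 4.28×10^8 × (2207 × 10⁶ m²) = 9.45×10^17 J.

9.4×10^17 J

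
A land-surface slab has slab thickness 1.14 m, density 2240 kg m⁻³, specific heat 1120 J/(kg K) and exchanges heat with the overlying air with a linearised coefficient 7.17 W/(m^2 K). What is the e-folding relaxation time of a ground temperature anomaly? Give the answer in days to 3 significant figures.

4.62 days

Areal heat capacity C = ρ c_p D = 2240 × 1120 × 1.14 = 2.86×10^6 J/(m^2 K).
Relaxation time τ = C / λ = 2.86×10^6 / 7.17 = 3.99×10^5 s.
In days: 3.99×10^5 s / (86400 s/day) = 4.62 days.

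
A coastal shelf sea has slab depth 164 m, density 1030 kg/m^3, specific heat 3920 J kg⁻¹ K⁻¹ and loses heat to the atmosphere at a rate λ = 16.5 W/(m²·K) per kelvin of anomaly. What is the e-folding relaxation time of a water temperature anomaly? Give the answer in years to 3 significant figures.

Areal heat capacity C = ρ c_p D = 1030 × 3920 × 164 = 6.62×10^8 J/(m^2 K).
Relaxation time τ = C / λ = 6.62×10^8 / 16.5 = 4.01×10^7 s.
In years: 4.01×10^7 s / (3.156×10^7 s/year) = 1.27 years.

1.27 years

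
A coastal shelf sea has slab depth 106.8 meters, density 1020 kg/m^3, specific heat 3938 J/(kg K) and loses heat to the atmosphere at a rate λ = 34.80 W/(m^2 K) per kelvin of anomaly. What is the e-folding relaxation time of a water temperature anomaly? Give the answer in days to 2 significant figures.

140 days

Areal heat capacity C = ρ c_p D = 1020 × 3938 × 106.8 = 4.29×10^8 J/(m²·K).
Relaxation time τ = C / λ = 4.29×10^8 / 34.80 = 1.23×10^7 s.
In days: 1.23×10^7 s / (86400 s/day) = 143 days.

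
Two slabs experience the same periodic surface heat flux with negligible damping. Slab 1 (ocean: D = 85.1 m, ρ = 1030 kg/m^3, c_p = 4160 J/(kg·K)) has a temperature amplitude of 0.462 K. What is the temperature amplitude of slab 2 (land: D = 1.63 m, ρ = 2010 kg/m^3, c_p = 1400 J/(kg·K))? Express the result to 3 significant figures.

C_ocean = 3.65×10^8 J/(m²·K); C_land = 4.59×10^6 J/(m²·K).
A ∝ 1/C ⇒ A_land = A_ocean × C_ocean/C_land = 0.462 × 79.5 = 36.7 K.

36.7 K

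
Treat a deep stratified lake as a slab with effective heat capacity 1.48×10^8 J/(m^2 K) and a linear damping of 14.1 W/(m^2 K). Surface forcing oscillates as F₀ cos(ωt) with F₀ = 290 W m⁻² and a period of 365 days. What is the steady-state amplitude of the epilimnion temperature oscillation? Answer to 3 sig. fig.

Areal heat capacity C = 1.48×10^8 J/(m^2 K) (given).
Angular frequency ω = 2π / T = 2π / 3.15×10^7 s = 1.99×10^-7 s⁻¹.
√((Cω)² + λ²) = √((29.5)² + 14.1²) = 32.7 W/(m²·K).
Amplitude A = F₀ / √((Cω)²+λ²) = 290 / 32.7 = 8.87 K.

8.87 K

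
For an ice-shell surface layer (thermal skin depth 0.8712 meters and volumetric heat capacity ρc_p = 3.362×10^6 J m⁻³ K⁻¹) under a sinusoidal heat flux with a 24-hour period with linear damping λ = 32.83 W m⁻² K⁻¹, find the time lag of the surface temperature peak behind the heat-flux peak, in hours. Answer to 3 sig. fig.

Areal heat capacity C = ρc_p × D = 3.362×10^6 × 0.8712 = 2.93×10^6 J/(m^2 K).
ω = 2π / 86400 s = 7.27×10^-5 s⁻¹.
Phase lag φ = arctan(Cω/λ) = arctan(213/32.83) = 1.42 rad.
Time lag = φ / ω = 1.42 / 7.27×10^-5 = 19500 s = 5.42 hours.

5.42 hours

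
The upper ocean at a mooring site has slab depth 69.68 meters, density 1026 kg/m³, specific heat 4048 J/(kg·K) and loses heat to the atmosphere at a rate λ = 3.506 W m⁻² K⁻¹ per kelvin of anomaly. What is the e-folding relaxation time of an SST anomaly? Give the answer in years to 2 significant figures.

2.6 years

Areal heat capacity C = ρ c_p D = 1026 × 4048 × 69.68 = 2.89×10^8 J/(m^2 K).
Relaxation time τ = C / λ = 2.89×10^8 / 3.506 = 8.25×10^7 s.
In years: 8.25×10^7 s / (3.156×10^7 s/year) = 2.62 years.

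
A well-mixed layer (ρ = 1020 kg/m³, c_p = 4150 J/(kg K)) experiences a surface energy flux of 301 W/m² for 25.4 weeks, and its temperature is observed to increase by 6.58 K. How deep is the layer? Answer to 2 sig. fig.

Heat input Q = F Δt = 301 × 1.54×10^7 s = 4.62×10^9 J/m².
Required areal heat capacity C = Q / ΔT = 7.03×10^8 J/(m²·K).
Depth D = C / (ρ c_p) = 7.03×10^8 / (1020 × 4150) = 166 m.

170 m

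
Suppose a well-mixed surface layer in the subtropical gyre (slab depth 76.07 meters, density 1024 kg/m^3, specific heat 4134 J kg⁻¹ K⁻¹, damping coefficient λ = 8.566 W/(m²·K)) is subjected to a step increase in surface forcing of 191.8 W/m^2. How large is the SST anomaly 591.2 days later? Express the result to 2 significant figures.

Areal heat capacity C = ρ c_p D = 1024 × 4134 × 76.07 = 3.22×10^8 J m⁻² K⁻¹.
τ = C / λ = 3.22×10^8 / 8.566 = 3.76×10^7 s.
Equilibrium anomaly ΔT_eq = F / λ = 191.8 / 8.566 = 22.4 K.
t = 591.2 days = 5.11×10^7 s, so t/τ = 1.36.
ΔT(t) = ΔT_eq (1 − e^(−t/τ)) = 22.4 × (1 − e^−1.36) = 16.6 K.

17 K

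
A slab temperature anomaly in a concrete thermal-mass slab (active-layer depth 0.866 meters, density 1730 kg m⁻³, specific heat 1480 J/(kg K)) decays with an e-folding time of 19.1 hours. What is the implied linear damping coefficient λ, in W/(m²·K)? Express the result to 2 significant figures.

32

Areal heat capacity C = ρ c_p D = 1730 × 1480 × 0.866 = 2.22×10^6 J/(m^2 K).
τ = 19.1 hours = 68800 s.
λ = C / τ = 2.22×10^6 / 68800 = 32.2 W/(m²·K).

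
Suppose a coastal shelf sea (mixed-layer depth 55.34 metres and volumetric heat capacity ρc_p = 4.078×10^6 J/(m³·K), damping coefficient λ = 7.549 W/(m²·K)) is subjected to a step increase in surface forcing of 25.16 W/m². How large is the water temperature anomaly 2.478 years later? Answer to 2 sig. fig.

3.1 K

Areal heat capacity C = ρc_p × D = 4.078×10^6 × 55.34 = 2.26×10^8 J/(m^2 K).
τ = C / λ = 2.26×10^8 / 7.549 = 2.99×10^7 s.
Equilibrium anomaly ΔT_eq = F / λ = 25.16 / 7.549 = 3.33 K.
t = 2.478 years = 7.82×10^7 s, so t/τ = 2.62.
ΔT(t) = ΔT_eq (1 − e^(−t/τ)) = 3.33 × (1 − e^−2.62) = 3.09 K.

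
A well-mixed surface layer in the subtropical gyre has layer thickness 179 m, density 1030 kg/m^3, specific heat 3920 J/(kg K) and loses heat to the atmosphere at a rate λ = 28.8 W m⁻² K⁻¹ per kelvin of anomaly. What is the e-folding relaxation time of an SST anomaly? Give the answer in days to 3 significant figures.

Areal heat capacity C = ρ c_p D = 1030 × 3920 × 179 = 7.23×10^8 J m⁻² K⁻¹.
Relaxation time τ = C / λ = 7.23×10^8 / 28.8 = 2.51×10^7 s.
In days: 2.51×10^7 s / (86400 s/day) = 290 days.

290 days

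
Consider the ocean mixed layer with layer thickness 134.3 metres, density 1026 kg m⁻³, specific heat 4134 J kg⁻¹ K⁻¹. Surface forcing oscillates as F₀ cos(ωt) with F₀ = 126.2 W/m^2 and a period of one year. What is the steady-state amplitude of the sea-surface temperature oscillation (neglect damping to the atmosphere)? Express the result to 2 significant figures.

Areal heat capacity C = ρ c_p D = 1026 × 4134 × 134.3 = 5.70×10^8 J/(m^2 K).
Angular frequency ω = 2π / T = 2π / 3.15×10^7 s = 1.99×10^-7 s⁻¹.
Cω = 5.70×10^8 × 1.99×10^-7 = 113 W/(m²·K).
Amplitude A = F₀ / (Cω) = 126.2 / 113 = 1.11 K.

1.1 K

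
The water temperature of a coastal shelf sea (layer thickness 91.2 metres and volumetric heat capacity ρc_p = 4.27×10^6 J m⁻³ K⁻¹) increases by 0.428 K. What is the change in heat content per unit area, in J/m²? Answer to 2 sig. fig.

1.7×10^8

Areal heat capacity C = ρc_p × D = 4.27×10^6 × 91.2 = 3.89×10^8 J/(m^2 K).
ΔQ = C ΔT = 3.89×10^8 × 0.428 = 1.67×10^8 J/m².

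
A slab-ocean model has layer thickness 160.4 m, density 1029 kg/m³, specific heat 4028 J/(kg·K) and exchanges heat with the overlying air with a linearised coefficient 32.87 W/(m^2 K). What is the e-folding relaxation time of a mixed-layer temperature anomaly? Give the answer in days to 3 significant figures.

234 days

Areal heat capacity C = ρ c_p D = 1029 × 4028 × 160.4 = 6.65×10^8 J m⁻² K⁻¹.
Relaxation time τ = C / λ = 6.65×10^8 / 32.87 = 2.02×10^7 s.
In days: 2.02×10^7 s / (86400 s/day) = 234 days.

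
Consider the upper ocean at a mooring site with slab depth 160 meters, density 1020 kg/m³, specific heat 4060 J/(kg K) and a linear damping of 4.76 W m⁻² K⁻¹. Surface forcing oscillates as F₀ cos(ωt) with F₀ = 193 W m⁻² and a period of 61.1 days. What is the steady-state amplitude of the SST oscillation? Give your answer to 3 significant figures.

Areal heat capacity C = ρ c_p D = 1020 × 4060 × 160 = 6.63×10^8 J/(m^2 K).
Angular frequency ω = 2π / T = 2π / 5.28×10^6 s = 1.19×10^-6 s⁻¹.
√((Cω)² + λ²) = √((789)² + 4.76²) = 789 W/(m²·K).
Amplitude A = F₀ / √((Cω)²+λ²) = 193 / 789 = 0.245 K.

0.245 K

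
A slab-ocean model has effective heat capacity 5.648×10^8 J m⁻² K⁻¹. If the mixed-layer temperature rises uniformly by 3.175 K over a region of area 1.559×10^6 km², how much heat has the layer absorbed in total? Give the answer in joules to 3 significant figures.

Areal heat capacity C = 5.648×10^8 J m⁻² K⁻¹ (given).
Heat per unit area: q = C ΔT = 5.65×10^8 × 3.175 = 1.79×10^9 J/m².
Total heat: Q = q × A = 1.79×10^9 × (1.559×10^6 × 10⁶ m²) = 2.80×10^21 J.

2.80×10^21 J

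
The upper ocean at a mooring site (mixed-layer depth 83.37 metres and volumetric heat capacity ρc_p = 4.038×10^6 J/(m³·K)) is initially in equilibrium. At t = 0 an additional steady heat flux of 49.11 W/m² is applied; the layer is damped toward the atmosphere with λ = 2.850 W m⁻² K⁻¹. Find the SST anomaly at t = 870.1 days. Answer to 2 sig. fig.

Areal heat capacity C = ρc_p × D = 4.038×10^6 × 83.37 = 3.37×10^8 J m⁻² K⁻¹.
τ = C / λ = 3.37×10^8 / 2.850 = 1.18×10^8 s.
Equilibrium anomaly ΔT_eq = F / λ = 49.11 / 2.850 = 17.2 K.
t = 870.1 days = 7.52×10^7 s, so t/τ = 0.636.
ΔT(t) = ΔT_eq (1 − e^(−t/τ)) = 17.2 × (1 − e^−0.636) = 8.11 K.

8.1 K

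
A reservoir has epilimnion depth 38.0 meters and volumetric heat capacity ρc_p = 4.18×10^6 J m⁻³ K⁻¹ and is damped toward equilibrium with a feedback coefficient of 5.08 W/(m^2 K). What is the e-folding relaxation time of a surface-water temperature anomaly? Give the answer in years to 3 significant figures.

Areal heat capacity C = ρc_p × D = 4.18×10^6 × 38.0 = 1.59×10^8 J/(m^2 K).
Relaxation time τ = C / λ = 1.59×10^8 / 5.08 = 3.13×10^7 s.
In years: 3.13×10^7 s / (3.156×10^7 s/year) = 0.991 years.

0.991 years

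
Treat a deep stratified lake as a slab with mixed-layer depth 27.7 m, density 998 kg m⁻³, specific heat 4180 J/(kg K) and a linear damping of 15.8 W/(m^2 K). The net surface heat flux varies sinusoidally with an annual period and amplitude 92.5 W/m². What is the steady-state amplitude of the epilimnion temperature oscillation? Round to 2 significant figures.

3.3 K

Areal heat capacity C = ρ c_p D = 998 × 4180 × 27.7 = 1.16×10^8 J/(m²·K).
Angular frequency ω = 2π / T = 2π / 3.15×10^7 s = 1.99×10^-7 s⁻¹.
√((Cω)² + λ²) = √((23.0)² + 15.8²) = 27.9 W/(m²·K).
Amplitude A = F₀ / √((Cω)²+λ²) = 92.5 / 27.9 = 3.31 K.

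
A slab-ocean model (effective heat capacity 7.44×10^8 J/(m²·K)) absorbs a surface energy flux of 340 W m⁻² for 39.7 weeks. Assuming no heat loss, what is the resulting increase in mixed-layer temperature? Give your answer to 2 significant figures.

11 K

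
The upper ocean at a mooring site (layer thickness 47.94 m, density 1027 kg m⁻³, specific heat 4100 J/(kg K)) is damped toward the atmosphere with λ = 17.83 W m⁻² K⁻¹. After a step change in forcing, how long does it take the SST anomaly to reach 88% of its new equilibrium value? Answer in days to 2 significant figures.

Areal heat capacity C = ρ c_p D = 1027 × 4100 × 47.94 = 2.02×10^8 J/(m²·K).
τ = C / λ = 2.02×10^8 / 17.83 = 1.13×10^7 s.
Fraction reached: 1 − e^(−t/τ) = 0.88 ⇒ t = −τ ln(1 − 0.88) = τ × 2.12.
t = 2.40×10^7 s = 278 days.

280 days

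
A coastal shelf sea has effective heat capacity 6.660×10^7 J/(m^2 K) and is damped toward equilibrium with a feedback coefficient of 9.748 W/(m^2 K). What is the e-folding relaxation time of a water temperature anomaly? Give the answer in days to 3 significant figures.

Areal heat capacity C = 6.660×10^7 J/(m^2 K) (given).
Relaxation time τ = C / λ = 6.66×10^7 / 9.748 = 6.83×10^6 s.
In days: 6.83×10^6 s / (86400 s/day) = 79.1 days.

79.1 days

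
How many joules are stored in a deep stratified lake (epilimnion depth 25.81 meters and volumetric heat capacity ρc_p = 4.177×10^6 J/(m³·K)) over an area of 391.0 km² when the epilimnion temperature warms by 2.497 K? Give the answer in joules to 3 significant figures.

Areal heat capacity C = ρc_p × D = 4.177×10^6 × 25.81 = 1.08×10^8 J m⁻² K⁻¹.
Heat per unit area: q = C ΔT = 1.08×10^8 × 2.497 = 2.69×10^8 J/m².
Total heat: Q = q × A = 2.69×10^8 × (391.0 × 10⁶ m²) = 1.05×10^17 J.

1.05×10^17 J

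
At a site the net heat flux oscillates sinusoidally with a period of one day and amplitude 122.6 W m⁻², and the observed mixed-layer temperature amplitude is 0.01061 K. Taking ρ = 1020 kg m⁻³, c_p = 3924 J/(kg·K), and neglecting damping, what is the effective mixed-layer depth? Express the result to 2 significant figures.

40 m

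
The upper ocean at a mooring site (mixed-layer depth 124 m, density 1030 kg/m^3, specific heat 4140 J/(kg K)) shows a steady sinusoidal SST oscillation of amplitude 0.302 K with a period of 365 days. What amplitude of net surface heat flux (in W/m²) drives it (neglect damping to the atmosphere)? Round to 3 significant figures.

31.8

Areal heat capacity C = ρ c_p D = 1030 × 4140 × 124 = 5.29×10^8 J/(m²·K).
ω = 2π / 3.15×10^7 s = 1.99×10^-7 s⁻¹.
Cω = 5.29×10^8 × 1.99×10^-7 = 105 W/(m²·K).
F₀ = A × Cω = 0.302 × 105 = 31.8 W/m².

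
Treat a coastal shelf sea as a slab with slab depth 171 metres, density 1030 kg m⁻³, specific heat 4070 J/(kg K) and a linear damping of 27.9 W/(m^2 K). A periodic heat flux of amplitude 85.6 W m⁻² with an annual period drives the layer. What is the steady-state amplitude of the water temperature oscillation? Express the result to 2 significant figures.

Areal heat capacity C = ρ c_p D = 1030 × 4070 × 171 = 7.17×10^8 J m⁻² K⁻¹.
Angular frequency ω = 2π / T = 2π / 3.15×10^7 s = 1.99×10^-7 s⁻¹.
√((Cω)² + λ²) = √((143)² + 27.9²) = 146 W/(m²·K).
Amplitude A = F₀ / √((Cω)²+λ²) = 85.6 / 146 = 0.588 K.

0.59 K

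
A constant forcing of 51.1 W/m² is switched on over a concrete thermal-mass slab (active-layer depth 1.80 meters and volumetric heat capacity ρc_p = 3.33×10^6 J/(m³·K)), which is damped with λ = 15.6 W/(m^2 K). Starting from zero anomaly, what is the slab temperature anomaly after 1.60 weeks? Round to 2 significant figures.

3.0 K

Areal heat capacity C = ρc_p × D = 3.33×10^6 × 1.80 = 5.99×10^6 J/(m^2 K).
τ = C / λ = 5.99×10^6 / 15.6 = 3.84×10^5 s.
Equilibrium anomaly ΔT_eq = F / λ = 51.1 / 15.6 = 3.28 K.
t = 1.60 weeks = 9.68×10^5 s, so t/τ = 2.52.
ΔT(t) = ΔT_eq (1 − e^(−t/τ)) = 3.28 × (1 − e^−2.52) = 3.01 K.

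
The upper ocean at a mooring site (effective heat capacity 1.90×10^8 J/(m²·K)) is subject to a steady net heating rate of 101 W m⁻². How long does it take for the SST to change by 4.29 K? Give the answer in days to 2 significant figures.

Areal heat capacity C = 1.90×10^8 J/(m²·K) (given).
Time required: Δt = C ΔT / F = 1.90×10^8 × 4.29 / 101 = 8.07×10^6 s.
In days: 8.07×10^6 s / (86400 s/day) = 93.4 days.

93 days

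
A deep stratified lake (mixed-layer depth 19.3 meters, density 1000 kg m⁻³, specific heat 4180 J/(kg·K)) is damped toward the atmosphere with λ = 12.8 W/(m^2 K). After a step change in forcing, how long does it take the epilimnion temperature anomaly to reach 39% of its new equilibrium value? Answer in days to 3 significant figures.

Areal heat capacity C = ρ c_p D = 1000 × 4180 × 19.3 = 8.07×10^7 J/(m²·K).
τ = C / λ = 8.07×10^7 / 12.8 = 6.30×10^6 s.
Fraction reached: 1 − e^(−t/τ) = 0.39 ⇒ t = −τ ln(1 − 0.39) = τ × 0.494.
t = 3.12×10^6 s = 36.1 days.

36.1 days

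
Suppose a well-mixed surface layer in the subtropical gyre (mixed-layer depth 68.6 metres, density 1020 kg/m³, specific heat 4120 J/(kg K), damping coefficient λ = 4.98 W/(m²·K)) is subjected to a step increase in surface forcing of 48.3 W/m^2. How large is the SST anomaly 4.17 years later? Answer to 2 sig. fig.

Areal heat capacity C = ρ c_p D = 1020 × 4120 × 68.6 = 2.88×10^8 J m⁻² K⁻¹.
τ = C / λ = 2.88×10^8 / 4.98 = 5.79×10^7 s.
Equilibrium anomaly ΔT_eq = F / λ = 48.3 / 4.98 = 9.70 K.
t = 4.17 years = 1.32×10^8 s, so t/τ = 2.27.
ΔT(t) = ΔT_eq (1 − e^(−t/τ)) = 9.70 × (1 − e^−2.27) = 8.70 K.

8.7 K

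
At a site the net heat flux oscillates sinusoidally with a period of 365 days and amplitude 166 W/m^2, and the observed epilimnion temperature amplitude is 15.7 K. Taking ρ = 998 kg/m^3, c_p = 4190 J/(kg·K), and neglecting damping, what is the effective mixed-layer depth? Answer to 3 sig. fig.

12.7 m

ω = 2π / 3.15×10^7 s = 1.99×10^-7 s⁻¹.
Required C = F₀ / (A ω) = 166 / (15.7 × 1.99×10^-7) = 5.31×10^7 J/(m²·K).
D = C / (ρ c_p) = 5.31×10^7 / (998 × 4190) = 12.7 m.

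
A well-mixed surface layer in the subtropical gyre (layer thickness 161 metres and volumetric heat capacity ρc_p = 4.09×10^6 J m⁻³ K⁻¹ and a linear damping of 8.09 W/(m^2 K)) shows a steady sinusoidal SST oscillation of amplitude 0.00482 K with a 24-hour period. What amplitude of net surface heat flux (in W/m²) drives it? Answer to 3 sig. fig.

231

Areal heat capacity C = ρc_p × D = 4.09×10^6 × 161 = 6.58×10^8 J/(m^2 K).
ω = 2π / 86400 s = 7.27×10^-5 s⁻¹.
√((Cω)² + λ²) = √((47900)² + 8.09²) = 47900 W/(m²·K).
F₀ = A × √((Cω)²+λ²) = 0.00482 × 47900 = 231 W/m².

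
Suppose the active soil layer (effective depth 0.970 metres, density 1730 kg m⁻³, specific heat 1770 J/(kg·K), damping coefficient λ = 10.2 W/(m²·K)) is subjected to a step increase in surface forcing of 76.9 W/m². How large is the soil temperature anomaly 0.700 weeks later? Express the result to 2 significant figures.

5.8 K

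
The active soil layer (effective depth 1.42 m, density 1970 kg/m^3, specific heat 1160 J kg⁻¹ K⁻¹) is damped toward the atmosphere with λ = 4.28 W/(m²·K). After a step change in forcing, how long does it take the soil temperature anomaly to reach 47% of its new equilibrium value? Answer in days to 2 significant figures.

5.6 days

Areal heat capacity C = ρ c_p D = 1970 × 1160 × 1.42 = 3.24×10^6 J/(m²·K).
τ = C / λ = 3.24×10^6 / 4.28 = 7.58×10^5 s.
Fraction reached: 1 − e^(−t/τ) = 0.47 ⇒ t = −τ ln(1 − 0.47) = τ × 0.635.
t = 4.81×10^5 s = 5.57 days.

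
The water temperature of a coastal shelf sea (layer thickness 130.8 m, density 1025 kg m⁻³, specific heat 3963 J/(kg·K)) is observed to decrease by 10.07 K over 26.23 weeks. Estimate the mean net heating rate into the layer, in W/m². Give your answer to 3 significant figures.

Areal heat capacity C = ρ c_p D = 1025 × 3963 × 130.8 = 5.31×10^8 J/(m^2 K).
Required heat per unit area: Q = C ΔT = 5.31×10^8 × -10.07 = -5.35×10^9 J/m².
Flux F = Q / Δt = -5.35×10^9 / 1.59×10^7 s = -337 W/m².

-337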